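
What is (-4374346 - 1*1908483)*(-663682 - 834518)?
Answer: 9412934407800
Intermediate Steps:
(-4374346 - 1*1908483)*(-663682 - 834518) = (-4374346 - 1908483)*(-1498200) = -6282829*(-1498200) = 9412934407800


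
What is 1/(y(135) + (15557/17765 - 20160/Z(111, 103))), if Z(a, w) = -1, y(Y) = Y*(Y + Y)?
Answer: 17765/1005692207 ≈ 1.7664e-5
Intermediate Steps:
y(Y) = 2*Y**2 (y(Y) = Y*(2*Y) = 2*Y**2)
1/(y(135) + (15557/17765 - 20160/Z(111, 103))) = 1/(2*135**2 + (15557/17765 - 20160/(-1))) = 1/(2*18225 + (15557*(1/17765) - 20160*(-1))) = 1/(36450 + (15557/17765 + 20160)) = 1/(36450 + 358157957/17765) = 1/(1005692207/17765) = 17765/1005692207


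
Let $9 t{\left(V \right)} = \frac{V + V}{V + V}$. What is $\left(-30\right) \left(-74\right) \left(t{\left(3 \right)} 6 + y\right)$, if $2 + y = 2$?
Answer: $1480$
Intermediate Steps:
$y = 0$ ($y = -2 + 2 = 0$)
$t{\left(V \right)} = \frac{1}{9}$ ($t{\left(V \right)} = \frac{\left(V + V\right) \frac{1}{V + V}}{9} = \frac{2 V \frac{1}{2 V}}{9} = \frac{1}{9} \cdot 1 = \frac{1}{9}$)
$\left(-30\right) \left(-74\right) \left(t{\left(3 \right)} 6 + y\right) = \left(-30\right) \left(-74\right) \left(\frac{1}{9} \cdot 6 + 0\right) = 2220 \left(\frac{2}{3} + 0\right) = 2220 \cdot \frac{2}{3} = 1480$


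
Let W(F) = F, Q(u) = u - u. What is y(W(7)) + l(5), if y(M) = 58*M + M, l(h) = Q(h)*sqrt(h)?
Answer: 413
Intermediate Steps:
Q(u) = 0
l(h) = 0 (l(h) = 0*sqrt(h) = 0)
y(M) = 59*M
y(W(7)) + l(5) = 59*7 + 0 = 413 + 0 = 413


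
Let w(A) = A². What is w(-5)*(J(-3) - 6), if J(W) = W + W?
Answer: -300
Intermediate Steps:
J(W) = 2*W
w(-5)*(J(-3) - 6) = (-5)²*(2*(-3) - 6) = 25*(-6 - 6) = 25*(-12) = -300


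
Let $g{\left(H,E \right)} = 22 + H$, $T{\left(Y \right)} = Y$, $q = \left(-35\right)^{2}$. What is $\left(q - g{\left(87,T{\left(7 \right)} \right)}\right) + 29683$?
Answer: $30799$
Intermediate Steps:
$q = 1225$
$\left(q - g{\left(87,T{\left(7 \right)} \right)}\right) + 29683 = \left(1225 - \left(22 + 87\right)\right) + 29683 = \left(1225 - 109\right) + 29683 = 1116 + 29683 = 30799$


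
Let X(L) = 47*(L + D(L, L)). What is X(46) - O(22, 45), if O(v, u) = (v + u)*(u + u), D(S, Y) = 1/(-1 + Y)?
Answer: -174013/45 ≈ -3867.0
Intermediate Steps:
O(v, u) = 2*u*(u + v) (O(v, u) = (u + v)*(2*u) = 2*u*(u + v))
X(L) = 47*L + 47/(-1 + L) (X(L) = 47*(L + 1/(-1 + L)) = 47*L + 47/(-1 + L))
X(46) - O(22, 45) = 47*(1 + 46*(-1 + 46))/(-1 + 46) - 2*45*(45 + 22) = 47*(1 + 46*45)/45 - 2*45*67 = 47*(1/45)*(1 + 2070) - 1*6030 = 47*(1/45)*2071 - 6030 = 97337/45 - 6030 = -174013/45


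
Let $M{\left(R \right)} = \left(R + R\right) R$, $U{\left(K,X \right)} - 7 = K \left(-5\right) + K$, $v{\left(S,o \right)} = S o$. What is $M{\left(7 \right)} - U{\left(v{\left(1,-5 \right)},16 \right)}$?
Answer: $71$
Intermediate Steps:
$U{\left(K,X \right)} = 7 - 4 K$ ($U{\left(K,X \right)} = 7 + \left(K \left(-5\right) + K\right) = 7 + \left(- 5 K + K\right) = 7 - 4 K$)
$M{\left(R \right)} = 2 R^{2}$ ($M{\left(R \right)} = 2 R R = 2 R^{2}$)
$M{\left(7 \right)} - U{\left(v{\left(1,-5 \right)},16 \right)} = 2 \cdot 7^{2} - \left(7 - 4 \cdot 1 \left(-5\right)\right) = 2 \cdot 49 - \left(7 - -20\right) = 98 - \left(7 + 20\right) = 98 - 27 = 71$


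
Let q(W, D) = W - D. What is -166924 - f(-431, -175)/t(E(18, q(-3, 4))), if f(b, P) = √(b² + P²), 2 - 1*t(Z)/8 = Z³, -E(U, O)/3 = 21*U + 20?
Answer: -166924 - √216386/13617675088 ≈ -1.6692e+5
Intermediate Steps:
E(U, O) = -60 - 63*U (E(U, O) = -3*(21*U + 20) = -3*(20 + 21*U) = -60 - 63*U)
t(Z) = 16 - 8*Z³
f(b, P) = √(P² + b²)
-166924 - f(-431, -175)/t(E(18, q(-3, 4))) = -166924 - √((-175)² + (-431)²)/(16 - 8*(-60 - 63*18)³) = -166924 - √(30625 + 185761)/(16 - 8*(-60 - 1134)³) = -166924 - √216386/(16 - 8*(-1194)³) = -166924 - √216386/(16 - 8*(-1702209384)) = -166924 - √216386/(16 + 13617675072) = -166924 - √216386/13617675088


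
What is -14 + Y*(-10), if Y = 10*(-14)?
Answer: 1386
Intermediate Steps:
Y = -140
-14 + Y*(-10) = -14 - 140*(-10) = -14 + 1400 = 1386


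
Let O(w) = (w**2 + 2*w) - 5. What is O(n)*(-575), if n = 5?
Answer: -17250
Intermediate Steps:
O(w) = -5 + w**2 + 2*w
O(n)*(-575) = (-5 + 5**2 + 2*5)*(-575) = (-5 + 25 + 10)*(-575) = 30*(-575) = -17250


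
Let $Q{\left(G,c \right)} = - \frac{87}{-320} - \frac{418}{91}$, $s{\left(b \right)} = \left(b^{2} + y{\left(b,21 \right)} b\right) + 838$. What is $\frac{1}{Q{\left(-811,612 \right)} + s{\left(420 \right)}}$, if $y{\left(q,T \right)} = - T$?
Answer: $\frac{29120}{4904206317} \approx 5.9378 \cdot 10^{-6}$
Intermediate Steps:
$s{\left(b \right)} = 838 + b^{2} - 21 b$ ($s{\left(b \right)} = \left(b^{2} + \left(-1\right) 21 b\right) + 838 = \left(b^{2} - 21 b\right) + 838 = 838 + b^{2} - 21 b$)
$Q{\left(G,c \right)} = - \frac{125843}{29120}$ ($Q{\left(G,c \right)} = \left(-87\right) \left(- \frac{1}{320}\right) - \frac{418}{91} = \frac{87}{320} - \frac{418}{91} = - \frac{125843}{29120}$)
$\frac{1}{Q{\left(-811,612 \right)} + s{\left(420 \right)}} = \frac{1}{- \frac{125843}{29120} + \left(838 + 420^{2} - 8820\right)} = \frac{1}{- \frac{125843}{29120} + \left(838 + 176400 - 8820\right)} = \frac{1}{- \frac{125843}{29120} + 168418} = \frac{1}{\frac{4904206317}{29120}} = \frac{29120}{4904206317}$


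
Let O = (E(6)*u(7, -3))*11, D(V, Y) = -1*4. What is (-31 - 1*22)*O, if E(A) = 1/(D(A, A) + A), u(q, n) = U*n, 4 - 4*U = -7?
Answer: 19239/8 ≈ 2404.9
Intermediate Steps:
U = 11/4 (U = 1 - ¼*(-7) = 1 + 7/4 = 11/4 ≈ 2.7500)
D(V, Y) = -4
u(q, n) = 11*n/4
E(A) = 1/(-4 + A)
O = -363/8 (O = (((11/4)*(-3))/(-4 + 6))*11 = (-33/4/2)*11 = ((½)*(-33/4))*11 = -33/8*11 = -363/8 ≈ -45.375)
(-31 - 1*22)*O = (-31 - 1*22)*(-363/8) = (-31 - 22)*(-363/8) = -53*(-363/8) = 19239/8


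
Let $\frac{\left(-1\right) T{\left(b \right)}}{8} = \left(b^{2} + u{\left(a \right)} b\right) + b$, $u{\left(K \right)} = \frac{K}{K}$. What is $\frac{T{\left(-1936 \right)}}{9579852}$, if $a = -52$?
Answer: $- \frac{7488448}{2394963} \approx -3.1267$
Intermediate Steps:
$u{\left(K \right)} = 1$
$T{\left(b \right)} = - 16 b - 8 b^{2}$ ($T{\left(b \right)} = - 8 \left(\left(b^{2} + 1 b\right) + b\right) = - 8 \left(\left(b^{2} + b\right) + b\right) = - 8 \left(\left(b + b^{2}\right) + b\right) = - 8 \left(b^{2} + 2 b\right) = - 16 b - 8 b^{2}$)
$\frac{T{\left(-1936 \right)}}{9579852} = \frac{\left(-8\right) \left(-1936\right) \left(2 - 1936\right)}{9579852} = \left(-8\right) \left(-1936\right) \left(-1934\right) \frac{1}{9579852} = \left(-29953792\right) \frac{1}{9579852} = - \frac{7488448}{2394963}$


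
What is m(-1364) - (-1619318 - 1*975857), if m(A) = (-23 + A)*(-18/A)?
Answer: 1769896867/682 ≈ 2.5952e+6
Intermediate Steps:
m(A) = -18*(-23 + A)/A
m(-1364) - (-1619318 - 1*975857) = (-18 + 414/(-1364)) - (-1619318 - 1*975857) = (-18 + 414*(-1/1364)) - (-1619318 - 975857) = (-18 - 207/682) - 1*(-2595175) = -12483/682 + 2595175 = 1769896867/682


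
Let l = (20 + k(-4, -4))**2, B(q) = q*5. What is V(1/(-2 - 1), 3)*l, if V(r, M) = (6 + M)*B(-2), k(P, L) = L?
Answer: -23040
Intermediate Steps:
B(q) = 5*q
V(r, M) = -60 - 10*M (V(r, M) = (6 + M)*(5*(-2)) = (6 + M)*(-10) = -60 - 10*M)
l = 256 (l = (20 - 4)**2 = 16**2 = 256)
V(1/(-2 - 1), 3)*l = (-60 - 10*3)*256 = (-60 - 30)*256 = -90*256 = -23040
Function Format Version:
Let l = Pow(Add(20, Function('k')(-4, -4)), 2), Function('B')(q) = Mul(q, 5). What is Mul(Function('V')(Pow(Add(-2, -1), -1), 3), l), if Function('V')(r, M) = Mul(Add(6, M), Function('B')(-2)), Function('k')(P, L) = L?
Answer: -23040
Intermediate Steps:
Function('B')(q) = Mul(5, q)
Function('V')(r, M) = Add(-60, Mul(-10, M)) (Function('V')(r, M) = Mul(Add(6, M), Mul(5, -2)) = Mul(Add(6, M), -10) = Add(-60, Mul(-10, M)))
l = 256 (l = Pow(Add(20, -4), 2) = Pow(16, 2) = 256)
Mul(Function('V')(Pow(Add(-2, -1), -1), 3), l) = Mul(Add(-60, Mul(-10, 3)), 256) = Mul(Add(-60, -30), 256) = Mul(-90, 256) = -23040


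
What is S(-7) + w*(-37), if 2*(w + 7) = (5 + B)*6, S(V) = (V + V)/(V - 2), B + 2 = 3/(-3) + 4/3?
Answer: -985/9 ≈ -109.44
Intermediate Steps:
B = -5/3 (B = -2 + (3/(-3) + 4/3) = -2 + (3*(-1/3) + 4*(1/3)) = -2 + (-1 + 4/3) = -2 + 1/3 = -5/3 ≈ -1.6667)
S(V) = 2*V/(-2 + V) (S(V) = (2*V)/(-2 + V) = 2*V/(-2 + V))
w = 3 (w = -7 + ((5 - 5/3)*6)/2 = -7 + ((10/3)*6)/2 = -7 + (1/2)*20 = -7 + 10 = 3)
S(-7) + w*(-37) = 2*(-7)/(-2 - 7) + 3*(-37) = 2*(-7)/(-9) - 111 = 2*(-7)*(-1/9) - 111 = 14/9 - 111 = -985/9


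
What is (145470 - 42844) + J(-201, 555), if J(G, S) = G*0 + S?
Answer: 103181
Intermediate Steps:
J(G, S) = S (J(G, S) = 0 + S = S)
(145470 - 42844) + J(-201, 555) = (145470 - 42844) + 555 = 102626 + 555 = 103181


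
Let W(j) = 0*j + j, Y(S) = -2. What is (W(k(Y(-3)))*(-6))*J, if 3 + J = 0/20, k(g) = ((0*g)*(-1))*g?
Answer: 0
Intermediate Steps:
k(g) = 0 (k(g) = (0*(-1))*g = 0*g = 0)
W(j) = j (W(j) = 0 + j = j)
J = -3 (J = -3 + 0/20 = -3 + 0*(1/20) = -3 + 0 = -3)
(W(k(Y(-3)))*(-6))*J = (0*(-6))*(-3) = 0*(-3) = 0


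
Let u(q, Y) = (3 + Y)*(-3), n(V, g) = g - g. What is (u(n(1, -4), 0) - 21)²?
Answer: 900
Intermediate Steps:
n(V, g) = 0
u(q, Y) = -9 - 3*Y
(u(n(1, -4), 0) - 21)² = ((-9 - 3*0) - 21)² = ((-9 + 0) - 21)² = (-9 - 21)² = (-30)² = 900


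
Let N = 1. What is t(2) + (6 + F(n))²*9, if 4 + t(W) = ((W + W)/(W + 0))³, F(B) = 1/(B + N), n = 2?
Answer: 365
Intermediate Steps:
F(B) = 1/(1 + B) (F(B) = 1/(B + 1) = 1/(1 + B))
t(W) = 4 (t(W) = -4 + ((W + W)/(W + 0))³ = -4 + ((2*W)/W)³ = -4 + 2³ = -4 + 8 = 4)
t(2) + (6 + F(n))²*9 = 4 + (6 + 1/(1 + 2))²*9 = 4 + (6 + 1/3)²*9 = 4 + (6 + ⅓)²*9 = 4 + (19/3)²*9 = 4 + (361/9)*9 = 4 + 361 = 365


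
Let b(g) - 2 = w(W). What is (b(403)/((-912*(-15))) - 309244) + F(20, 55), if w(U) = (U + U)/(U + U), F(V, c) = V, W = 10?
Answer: -1410061439/4560 ≈ -3.0922e+5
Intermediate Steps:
w(U) = 1 (w(U) = (2*U)/((2*U)) = (2*U)*(1/(2*U)) = 1)
b(g) = 3 (b(g) = 2 + 1 = 3)
(b(403)/((-912*(-15))) - 309244) + F(20, 55) = (3/((-912*(-15))) - 309244) + 20 = (3/13680 - 309244) + 20 = (3*(1/13680) - 309244) + 20 = (1/4560 - 309244) + 20 = -1410152639/4560 + 20 = -1410061439/4560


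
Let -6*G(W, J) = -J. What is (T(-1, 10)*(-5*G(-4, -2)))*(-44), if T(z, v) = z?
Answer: 220/3 ≈ 73.333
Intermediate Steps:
G(W, J) = J/6 (G(W, J) = -(-1)*J/6 = J/6)
(T(-1, 10)*(-5*G(-4, -2)))*(-44) = -(-5)*(⅙)*(-2)*(-44) = -(-5)*(-1)/3*(-44) = -1*5/3*(-44) = -5/3*(-44) = 220/3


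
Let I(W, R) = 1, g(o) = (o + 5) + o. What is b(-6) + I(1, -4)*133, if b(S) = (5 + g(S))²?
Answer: 137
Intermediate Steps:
g(o) = 5 + 2*o (g(o) = (5 + o) + o = 5 + 2*o)
b(S) = (10 + 2*S)² (b(S) = (5 + (5 + 2*S))² = (10 + 2*S)²)
b(-6) + I(1, -4)*133 = 4*(5 - 6)² + 1*133 = 4*(-1)² + 133 = 4*1 + 133 = 4 + 133 = 137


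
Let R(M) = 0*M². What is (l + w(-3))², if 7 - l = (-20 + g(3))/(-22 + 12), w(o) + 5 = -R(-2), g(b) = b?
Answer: 9/100 ≈ 0.090000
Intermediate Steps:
R(M) = 0
w(o) = -5 (w(o) = -5 - 1*0 = -5 + 0 = -5)
l = 53/10 (l = 7 - (-20 + 3)/(-22 + 12) = 7 - (-17)/(-10) = 7 - (-17)*(-1)/10 = 7 - 1*17/10 = 7 - 17/10 = 53/10 ≈ 5.3000)
(l + w(-3))² = (53/10 - 5)² = (3/10)² = 9/100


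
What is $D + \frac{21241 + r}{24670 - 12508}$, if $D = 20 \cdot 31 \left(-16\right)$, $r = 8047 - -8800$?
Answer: $- \frac{20101492}{2027} \approx -9916.9$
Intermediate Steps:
$r = 16847$ ($r = 8047 + 8800 = 16847$)
$D = -9920$ ($D = 620 \left(-16\right) = -9920$)
$D + \frac{21241 + r}{24670 - 12508} = -9920 + \frac{21241 + 16847}{24670 - 12508} = -9920 + \frac{38088}{12162} = -9920 + 38088 \cdot \frac{1}{12162} = -9920 + \frac{6348}{2027} = - \frac{20101492}{2027}$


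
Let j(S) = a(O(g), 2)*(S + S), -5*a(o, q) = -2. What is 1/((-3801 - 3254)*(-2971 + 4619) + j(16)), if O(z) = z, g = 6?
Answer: -5/58133136 ≈ -8.6009e-8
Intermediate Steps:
a(o, q) = 2/5 (a(o, q) = -1/5*(-2) = 2/5)
j(S) = 4*S/5 (j(S) = 2*(S + S)/5 = 2*(2*S)/5 = 4*S/5)
1/((-3801 - 3254)*(-2971 + 4619) + j(16)) = 1/((-3801 - 3254)*(-2971 + 4619) + (4/5)*16) = 1/(-7055*1648 + 64/5) = 1/(-11626640 + 64/5) = 1/(-58133136/5) = -5/58133136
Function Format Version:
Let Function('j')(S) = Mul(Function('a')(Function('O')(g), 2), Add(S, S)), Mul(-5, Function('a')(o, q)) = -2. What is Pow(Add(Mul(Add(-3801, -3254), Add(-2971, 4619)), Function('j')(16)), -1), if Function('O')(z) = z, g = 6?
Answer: Rational(-5, 58133136) ≈ -8.6009e-8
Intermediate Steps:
Function('a')(o, q) = Rational(2, 5) (Function('a')(o, q) = Mul(Rational(-1, 5), -2) = Rational(2, 5))
Function('j')(S) = Mul(Rational(4, 5), S) (Function('j')(S) = Mul(Rational(2, 5), Add(S, S)) = Mul(Rational(2, 5), Mul(2, S)) = Mul(Rational(4, 5), S))
Pow(Add(Mul(Add(-3801, -3254), Add(-2971, 4619)), Function('j')(16)), -1) = Pow(Add(Mul(Add(-3801, -3254), Add(-2971, 4619)), Mul(Rational(4, 5), 16)), -1) = Pow(Add(Mul(-7055, 1648), Rational(64, 5)), -1) = Pow(Add(-11626640, Rational(64, 5)), -1) = Pow(Rational(-58133136, 5), -1) = Rational(-5, 58133136)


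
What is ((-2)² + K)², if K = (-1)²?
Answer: 25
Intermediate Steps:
K = 1
((-2)² + K)² = ((-2)² + 1)² = (4 + 1)² = 5² = 25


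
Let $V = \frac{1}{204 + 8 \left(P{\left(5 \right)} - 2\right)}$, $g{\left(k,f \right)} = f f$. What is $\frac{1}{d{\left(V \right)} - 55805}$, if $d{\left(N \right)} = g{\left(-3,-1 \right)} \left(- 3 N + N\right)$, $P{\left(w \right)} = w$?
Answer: $- \frac{114}{6361771} \approx -1.792 \cdot 10^{-5}$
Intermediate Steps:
$g{\left(k,f \right)} = f^{2}$
$V = \frac{1}{228}$ ($V = \frac{1}{204 + 8 \left(5 - 2\right)} = \frac{1}{204 + 8 \cdot 3} = \frac{1}{204 + 24} = \frac{1}{228} \approx 0.004386$)
$d{\left(N \right)} = - 2 N$ ($d{\left(N \right)} = \left(-1\right)^{2} \left(- 3 N + N\right) = 1 \left(- 2 N\right) = - 2 N$)
$\frac{1}{d{\left(V \right)} - 55805} = \frac{1}{\left(-2\right) \frac{1}{228} - 55805} = \frac{1}{- \frac{1}{114} - 55805} = \frac{1}{- \frac{6361771}{114}} = - \frac{114}{6361771}$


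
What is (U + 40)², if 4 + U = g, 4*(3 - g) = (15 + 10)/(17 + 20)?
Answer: 33028009/21904 ≈ 1507.9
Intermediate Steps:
g = 419/148 (g = 3 - (15 + 10)/(4*(17 + 20)) = 3 - 25/(4*37) = 3 - ¼*25/37 = 3 - 25/148 = 419/148 ≈ 2.8311)
U = -173/148 (U = -4 + 419/148 = -173/148 ≈ -1.1689)
(U + 40)² = (-173/148 + 40)² = (5747/148)² = 33028009/21904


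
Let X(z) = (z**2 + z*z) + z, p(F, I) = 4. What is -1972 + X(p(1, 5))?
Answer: -1936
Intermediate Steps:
X(z) = z + 2*z**2 (X(z) = (z**2 + z**2) + z = 2*z**2 + z = z + 2*z**2)
-1972 + X(p(1, 5)) = -1972 + 4*(1 + 2*4) = -1972 + 4*(1 + 8) = -1972 + 4*9 = -1972 + 36 = -1936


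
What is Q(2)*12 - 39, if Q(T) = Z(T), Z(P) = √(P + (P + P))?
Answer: -39 + 12*√6 ≈ -9.6061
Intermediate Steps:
Z(P) = √3*√P (Z(P) = √(P + 2*P) = √(3*P) = √3*√P)
Q(T) = √3*√T
Q(2)*12 - 39 = (√3*√2)*12 - 39 = √6*12 - 39 = 12*√6 - 39 = -39 + 12*√6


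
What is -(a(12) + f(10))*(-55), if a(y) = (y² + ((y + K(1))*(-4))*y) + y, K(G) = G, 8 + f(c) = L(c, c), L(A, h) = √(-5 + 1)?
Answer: -26180 + 110*I ≈ -26180.0 + 110.0*I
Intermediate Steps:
L(A, h) = 2*I (L(A, h) = √(-4) = 2*I)
f(c) = -8 + 2*I
a(y) = y + y² + y*(-4 - 4*y) (a(y) = (y² + ((y + 1)*(-4))*y) + y = (y² + ((1 + y)*(-4))*y) + y = (y² + (-4 - 4*y)*y) + y = (y² + y*(-4 - 4*y)) + y = y + y² + y*(-4 - 4*y))
-(a(12) + f(10))*(-55) = -(-3*12*(1 + 12) + (-8 + 2*I))*(-55) = -(-3*12*13 + (-8 + 2*I))*(-55) = -(-468 + (-8 + 2*I))*(-55) = -(-476 + 2*I)*(-55) = -(26180 - 110*I) = -26180 + 110*I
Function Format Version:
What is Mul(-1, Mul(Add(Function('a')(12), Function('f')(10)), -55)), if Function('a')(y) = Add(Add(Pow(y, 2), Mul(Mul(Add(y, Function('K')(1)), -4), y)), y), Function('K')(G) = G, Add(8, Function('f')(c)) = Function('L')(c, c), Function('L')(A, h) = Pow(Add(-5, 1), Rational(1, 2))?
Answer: Add(-26180, Mul(110, I)) ≈ Add(-26180., Mul(110.00, I))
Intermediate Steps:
Function('L')(A, h) = Mul(2, I) (Function('L')(A, h) = Pow(-4, Rational(1, 2)) = Mul(2, I))
Function('f')(c) = Add(-8, Mul(2, I))
Function('a')(y) = Add(y, Pow(y, 2), Mul(y, Add(-4, Mul(-4, y)))) (Function('a')(y) = Add(Add(Pow(y, 2), Mul(Mul(Add(y, 1), -4), y)), y) = Add(Add(Pow(y, 2), Mul(Mul(Add(1, y), -4), y)), y) = Add(Add(Pow(y, 2), Mul(Add(-4, Mul(-4, y)), y)), y) = Add(Add(Pow(y, 2), Mul(y, Add(-4, Mul(-4, y)))), y) = Add(y, Pow(y, 2), Mul(y, Add(-4, Mul(-4, y)))))
Mul(-1, Mul(Add(Function('a')(12), Function('f')(10)), -55)) = Mul(-1, Mul(Add(Mul(-3, 12, Add(1, 12)), Add(-8, Mul(2, I))), -55)) = Mul(-1, Mul(Add(Mul(-3, 12, 13), Add(-8, Mul(2, I))), -55)) = Mul(-1, Mul(Add(-468, Add(-8, Mul(2, I))), -55)) = Mul(-1, Mul(Add(-476, Mul(2, I)), -55)) = Mul(-1, Add(26180, Mul(-110, I))) = Add(-26180, Mul(110, I))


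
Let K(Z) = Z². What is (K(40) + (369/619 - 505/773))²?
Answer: 586069622789592964/228949809169 ≈ 2.5598e+6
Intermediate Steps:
(K(40) + (369/619 - 505/773))² = (40² + (369/619 - 505/773))² = (1600 + (369*(1/619) - 505*1/773))² = (1600 + (369/619 - 505/773))² = (1600 - 27358/478487)² = (765551842/478487)² = 586069622789592964/228949809169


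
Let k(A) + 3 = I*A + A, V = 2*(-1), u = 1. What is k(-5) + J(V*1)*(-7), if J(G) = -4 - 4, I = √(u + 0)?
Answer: 43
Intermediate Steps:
V = -2
I = 1 (I = √(1 + 0) = √1 = 1)
k(A) = -3 + 2*A (k(A) = -3 + (1*A + A) = -3 + (A + A) = -3 + 2*A)
J(G) = -8
k(-5) + J(V*1)*(-7) = (-3 + 2*(-5)) - 8*(-7) = (-3 - 10) + 56 = -13 + 56 = 43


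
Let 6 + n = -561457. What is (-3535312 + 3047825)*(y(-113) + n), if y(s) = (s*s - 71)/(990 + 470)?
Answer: 199802221786167/730 ≈ 2.7370e+11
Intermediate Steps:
n = -561463 (n = -6 - 561457 = -561463)
y(s) = -71/1460 + s²/1460 (y(s) = (s² - 71)/1460 = (-71 + s²)*(1/1460) = -71/1460 + s²/1460)
(-3535312 + 3047825)*(y(-113) + n) = (-3535312 + 3047825)*((-71/1460 + (1/1460)*(-113)²) - 561463) = -487487*((-71/1460 + (1/1460)*12769) - 561463) = -487487*((-71/1460 + 12769/1460) - 561463) = -487487*(6349/730 - 561463) = -487487*(-409861641/730) = 199802221786167/730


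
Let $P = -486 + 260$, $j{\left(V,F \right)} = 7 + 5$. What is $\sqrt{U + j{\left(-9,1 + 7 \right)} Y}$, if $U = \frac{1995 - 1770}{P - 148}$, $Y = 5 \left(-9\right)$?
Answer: $\frac{3 i \sqrt{8401910}}{374} \approx 23.251 i$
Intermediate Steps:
$j{\left(V,F \right)} = 12$
$P = -226$
$Y = -45$
$U = - \frac{225}{374}$ ($U = \frac{1995 - 1770}{-226 - 148} = \frac{225}{-374} = 225 \left(- \frac{1}{374}\right) = - \frac{225}{374} \approx -0.6016$)
$\sqrt{U + j{\left(-9,1 + 7 \right)} Y} = \sqrt{- \frac{225}{374} + 12 \left(-45\right)} = \sqrt{- \frac{225}{374} - 540} = \sqrt{- \frac{202185}{374}} = \frac{3 i \sqrt{8401910}}{374}$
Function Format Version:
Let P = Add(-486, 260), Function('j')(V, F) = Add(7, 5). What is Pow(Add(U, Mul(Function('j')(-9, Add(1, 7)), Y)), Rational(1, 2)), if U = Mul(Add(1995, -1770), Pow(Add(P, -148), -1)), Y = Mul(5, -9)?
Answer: Mul(Rational(3, 374), I, Pow(8401910, Rational(1, 2))) ≈ Mul(23.251, I)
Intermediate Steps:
Function('j')(V, F) = 12
P = -226
Y = -45
U = Rational(-225, 374) (U = Mul(Add(1995, -1770), Pow(Add(-226, -148), -1)) = Mul(225, Pow(-374, -1)) = Mul(225, Rational(-1, 374)) = Rational(-225, 374) ≈ -0.60160)
Pow(Add(U, Mul(Function('j')(-9, Add(1, 7)), Y)), Rational(1, 2)) = Pow(Add(Rational(-225, 374), Mul(12, -45)), Rational(1, 2)) = Pow(Add(Rational(-225, 374), -540), Rational(1, 2)) = Pow(Rational(-202185, 374), Rational(1, 2)) = Mul(Rational(3, 374), I, Pow(8401910, Rational(1, 2)))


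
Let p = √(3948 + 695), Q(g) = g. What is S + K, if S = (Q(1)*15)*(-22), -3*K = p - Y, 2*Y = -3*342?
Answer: -501 - √4643/3 ≈ -523.71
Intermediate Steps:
Y = -513 (Y = (-3*342)/2 = (½)*(-1026) = -513)
p = √4643 ≈ 68.140
K = -171 - √4643/3 (K = -(√4643 - 1*(-513))/3 = -(√4643 + 513)/3 = -(513 + √4643)/3 = -171 - √4643/3 ≈ -193.71)
S = -330 (S = (1*15)*(-22) = 15*(-22) = -330)
S + K = -330 + (-171 - √4643/3) = -501 - √4643/3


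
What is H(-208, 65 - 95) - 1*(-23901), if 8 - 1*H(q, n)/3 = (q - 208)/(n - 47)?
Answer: 1840977/77 ≈ 23909.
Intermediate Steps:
H(q, n) = 24 - 3*(-208 + q)/(-47 + n) (H(q, n) = 24 - 3*(q - 208)/(n - 47) = 24 - 3*(-208 + q)/(-47 + n))
H(-208, 65 - 95) - 1*(-23901) = 3*(-168 - 1*(-208) + 8*(65 - 95))/(-47 + (65 - 95)) - 1*(-23901) = 3*(-168 + 208 + 8*(-30))/(-47 - 30) + 23901 = 3*(-168 + 208 - 240)/(-77) + 23901 = 3*(-1/77)*(-200) + 23901 = 600/77 + 23901 = 1840977/77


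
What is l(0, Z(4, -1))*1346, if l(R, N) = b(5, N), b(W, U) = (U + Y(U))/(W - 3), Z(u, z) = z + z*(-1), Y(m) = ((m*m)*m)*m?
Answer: 0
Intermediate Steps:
Y(m) = m⁴ (Y(m) = (m²*m)*m = m³*m = m⁴)
Z(u, z) = 0 (Z(u, z) = z - z = 0)
b(W, U) = (U + U⁴)/(-3 + W) (b(W, U) = (U + U⁴)/(W - 3) = (U + U⁴)/(-3 + W))
l(R, N) = N/2 + N⁴/2 (l(R, N) = (N + N⁴)/(-3 + 5) = (N + N⁴)/2 = N/2 + N⁴/2)
l(0, Z(4, -1))*1346 = ((½)*0*(1 + 0³))*1346 = ((½)*0*(1 + 0))*1346 = ((½)*0*1)*1346 = 0*1346 = 0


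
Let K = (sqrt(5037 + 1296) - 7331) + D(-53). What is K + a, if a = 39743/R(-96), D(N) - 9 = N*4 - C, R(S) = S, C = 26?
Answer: -765503/96 + sqrt(6333) ≈ -7894.4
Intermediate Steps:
D(N) = -17 + 4*N (D(N) = 9 + (N*4 - 1*26) = 9 + (4*N - 26) = 9 + (-26 + 4*N) = -17 + 4*N)
a = -39743/96 (a = 39743/(-96) = 39743*(-1/96) = -39743/96 ≈ -413.99)
K = -7560 + sqrt(6333) (K = (sqrt(5037 + 1296) - 7331) + (-17 + 4*(-53)) = (sqrt(6333) - 7331) + (-17 - 212) = (-7331 + sqrt(6333)) - 229 = -7560 + sqrt(6333) ≈ -7480.4)
K + a = (-7560 + sqrt(6333)) - 39743/96 = -765503/96 + sqrt(6333)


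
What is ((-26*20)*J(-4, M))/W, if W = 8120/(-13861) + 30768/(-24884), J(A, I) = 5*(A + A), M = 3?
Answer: -448392261200/39283333 ≈ -11414.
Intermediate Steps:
J(A, I) = 10*A (J(A, I) = 5*(2*A) = 10*A)
W = -157133332/86229281 (W = 8120*(-1/13861) + 30768*(-1/24884) = -8120/13861 - 7692/6221 = -157133332/86229281 ≈ -1.8223)
((-26*20)*J(-4, M))/W = ((-26*20)*(10*(-4)))/(-157133332/86229281) = -520*(-40)*(-86229281/157133332) = 20800*(-86229281/157133332) = -448392261200/39283333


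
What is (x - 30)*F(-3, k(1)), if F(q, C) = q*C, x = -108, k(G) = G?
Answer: 414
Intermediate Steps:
F(q, C) = C*q
(x - 30)*F(-3, k(1)) = (-108 - 30)*(1*(-3)) = -138*(-3) = 414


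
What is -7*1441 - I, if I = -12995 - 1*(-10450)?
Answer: -7542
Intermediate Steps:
I = -2545 (I = -12995 + 10450 = -2545)
-7*1441 - I = -7*1441 - 1*(-2545) = -10087 + 2545 = -7542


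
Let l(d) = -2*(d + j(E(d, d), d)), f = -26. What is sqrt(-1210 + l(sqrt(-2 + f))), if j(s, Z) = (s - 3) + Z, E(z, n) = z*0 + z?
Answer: 2*sqrt(-301 - 3*I*sqrt(7)) ≈ 0.45746 - 34.702*I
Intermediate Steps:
E(z, n) = z (E(z, n) = 0 + z = z)
j(s, Z) = -3 + Z + s (j(s, Z) = (-3 + s) + Z = -3 + Z + s)
l(d) = 6 - 6*d (l(d) = -2*(d + (-3 + d + d)) = -2*(d + (-3 + 2*d)) = -2*(-3 + 3*d) = 6 - 6*d)
sqrt(-1210 + l(sqrt(-2 + f))) = sqrt(-1210 + (6 - 6*sqrt(-2 - 26))) = sqrt(-1210 + (6 - 12*I*sqrt(7))) = sqrt(-1204 - 12*I*sqrt(7))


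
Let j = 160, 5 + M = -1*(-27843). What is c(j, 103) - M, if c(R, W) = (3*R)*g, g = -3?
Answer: -29278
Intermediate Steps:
M = 27838 (M = -5 - 1*(-27843) = -5 + 27843 = 27838)
c(R, W) = -9*R (c(R, W) = (3*R)*(-3) = -9*R)
c(j, 103) - M = -9*160 - 1*27838 = -1440 - 27838 = -29278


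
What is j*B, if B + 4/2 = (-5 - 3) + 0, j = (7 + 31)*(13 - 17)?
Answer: 1520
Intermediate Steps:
j = -152 (j = 38*(-4) = -152)
B = -10 (B = -2 + ((-5 - 3) + 0) = -2 + (-8 + 0) = -2 - 8 = -10)
j*B = -152*(-10) = 1520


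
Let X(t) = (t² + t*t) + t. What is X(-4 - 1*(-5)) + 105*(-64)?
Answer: -6717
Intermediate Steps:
X(t) = t + 2*t² (X(t) = (t² + t²) + t = 2*t² + t = t + 2*t²)
X(-4 - 1*(-5)) + 105*(-64) = (-4 - 1*(-5))*(1 + 2*(-4 - 1*(-5))) + 105*(-64) = (-4 + 5)*(1 + 2*(-4 + 5)) - 6720 = 1*(1 + 2*1) - 6720 = 1*(1 + 2) - 6720 = 1*3 - 6720 = 3 - 6720 = -6717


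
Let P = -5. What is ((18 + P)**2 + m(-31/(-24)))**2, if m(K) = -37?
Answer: 17424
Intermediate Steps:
((18 + P)**2 + m(-31/(-24)))**2 = ((18 - 5)**2 - 37)**2 = (13**2 - 37)**2 = (169 - 37)**2 = 132**2 = 17424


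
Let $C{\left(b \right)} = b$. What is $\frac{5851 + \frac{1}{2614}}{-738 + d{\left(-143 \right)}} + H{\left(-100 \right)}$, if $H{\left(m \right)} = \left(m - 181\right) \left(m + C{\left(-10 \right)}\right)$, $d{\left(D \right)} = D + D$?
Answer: $\frac{82722615245}{2676736} \approx 30904.0$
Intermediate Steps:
$d{\left(D \right)} = 2 D$
$H{\left(m \right)} = \left(-181 + m\right) \left(-10 + m\right)$ ($H{\left(m \right)} = \left(m - 181\right) \left(m - 10\right) = \left(-181 + m\right) \left(-10 + m\right)$)
$\frac{5851 + \frac{1}{2614}}{-738 + d{\left(-143 \right)}} + H{\left(-100 \right)} = \frac{5851 + \frac{1}{2614}}{-738 + 2 \left(-143\right)} + \left(1810 + \left(-100\right)^{2} - -19100\right) = \frac{5851 + \frac{1}{2614}}{-738 - 286} + \left(1810 + 10000 + 19100\right) = \frac{15294515}{2614 \left(-1024\right)} + 30910 = \frac{15294515}{2614} \left(- \frac{1}{1024}\right) + 30910 = - \frac{15294515}{2676736} + 30910 = \frac{82722615245}{2676736}$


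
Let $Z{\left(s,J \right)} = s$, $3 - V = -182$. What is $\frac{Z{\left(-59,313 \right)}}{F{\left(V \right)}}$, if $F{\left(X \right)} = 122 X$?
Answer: $- \frac{59}{22570} \approx -0.0026141$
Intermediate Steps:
$V = 185$ ($V = 3 - -182 = 3 + 182 = 185$)
$\frac{Z{\left(-59,313 \right)}}{F{\left(V \right)}} = - \frac{59}{122 \cdot 185} = - \frac{59}{22570}$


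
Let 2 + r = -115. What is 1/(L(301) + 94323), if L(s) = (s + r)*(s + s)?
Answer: 1/205091 ≈ 4.8759e-6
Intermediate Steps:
r = -117 (r = -2 - 115 = -117)
L(s) = 2*s*(-117 + s) (L(s) = (s - 117)*(s + s) = (-117 + s)*(2*s) = 2*s*(-117 + s))
1/(L(301) + 94323) = 1/(2*301*(-117 + 301) + 94323) = 1/(2*301*184 + 94323) = 1/(110768 + 94323) = 1/205091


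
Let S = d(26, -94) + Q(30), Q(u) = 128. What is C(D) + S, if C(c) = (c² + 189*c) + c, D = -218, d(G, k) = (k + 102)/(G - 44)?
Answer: 56084/9 ≈ 6231.6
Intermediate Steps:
d(G, k) = (102 + k)/(-44 + G)
C(c) = c² + 190*c
S = 1148/9 (S = (102 - 94)/(-44 + 26) + 128 = 8/(-18) + 128 = -1/18*8 + 128 = -4/9 + 128 = 1148/9 ≈ 127.56)
C(D) + S = -218*(190 - 218) + 1148/9 = -218*(-28) + 1148/9 = 6104 + 1148/9 = 56084/9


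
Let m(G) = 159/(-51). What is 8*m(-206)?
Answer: -424/17 ≈ -24.941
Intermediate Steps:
m(G) = -53/17 (m(G) = 159*(-1/51) = -53/17)
8*m(-206) = 8*(-53/17) = -424/17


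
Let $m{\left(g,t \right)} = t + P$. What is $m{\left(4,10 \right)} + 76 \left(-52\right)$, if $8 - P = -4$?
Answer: $-3930$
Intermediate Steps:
$P = 12$ ($P = 8 - -4 = 8 + 4 = 12$)
$m{\left(g,t \right)} = 12 + t$ ($m{\left(g,t \right)} = t + 12 = 12 + t$)
$m{\left(4,10 \right)} + 76 \left(-52\right) = \left(12 + 10\right) + 76 \left(-52\right) = 22 - 3952 = -3930$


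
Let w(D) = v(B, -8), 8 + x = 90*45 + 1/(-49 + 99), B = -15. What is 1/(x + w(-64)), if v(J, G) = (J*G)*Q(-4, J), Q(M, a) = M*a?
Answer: 50/562101 ≈ 8.8952e-5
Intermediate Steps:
x = 202101/50 (x = -8 + (90*45 + 1/(-49 + 99)) = -8 + (4050 + 1/50) = -8 + 202501/50 = 202101/50 ≈ 4042.0)
v(J, G) = -4*G*J**2 (v(J, G) = (J*G)*(-4*J) = (G*J)*(-4*J) = -4*G*J**2)
w(D) = 7200 (w(D) = -4*(-8)*(-15)**2 = -4*(-8)*225 = 7200)
1/(x + w(-64)) = 1/(202101/50 + 7200) = 1/(562101/50) = 50/562101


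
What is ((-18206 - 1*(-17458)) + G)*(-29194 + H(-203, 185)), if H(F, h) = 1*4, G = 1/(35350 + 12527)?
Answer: 348450711350/15959 ≈ 2.1834e+7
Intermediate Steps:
G = 1/47877 ≈ 2.0887e-5
H(F, h) = 4
((-18206 - 1*(-17458)) + G)*(-29194 + H(-203, 185)) = ((-18206 - 1*(-17458)) + 1/47877)*(-29194 + 4) = ((-18206 + 17458) + 1/47877)*(-29190) = (-748 + 1/47877)*(-29190) = -35811995/47877*(-29190) = 348450711350/15959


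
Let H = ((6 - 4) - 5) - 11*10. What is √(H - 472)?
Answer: 3*I*√65 ≈ 24.187*I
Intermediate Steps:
H = -113 (H = (2 - 5) - 110 = -3 - 110 = -113)
√(H - 472) = √(-113 - 472) = √(-585) = 3*I*√65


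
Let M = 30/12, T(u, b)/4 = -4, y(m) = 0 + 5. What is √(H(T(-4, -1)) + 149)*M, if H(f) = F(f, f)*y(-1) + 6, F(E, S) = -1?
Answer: 25*√6/2 ≈ 30.619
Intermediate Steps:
y(m) = 5
T(u, b) = -16 (T(u, b) = 4*(-4) = -16)
H(f) = 1 (H(f) = -1*5 + 6 = -5 + 6 = 1)
M = 5/2 (M = 30*(1/12) = 5/2 ≈ 2.5000)
√(H(T(-4, -1)) + 149)*M = √(1 + 149)*(5/2) = √150*(5/2) = (5*√6)*(5/2) = 25*√6/2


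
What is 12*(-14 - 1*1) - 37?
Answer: -217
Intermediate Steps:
12*(-14 - 1*1) - 37 = 12*(-14 - 1) - 37 = 12*(-15) - 37 = -180 - 37 = -217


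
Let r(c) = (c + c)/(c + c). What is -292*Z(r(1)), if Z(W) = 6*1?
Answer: -1752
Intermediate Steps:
r(c) = 1 (r(c) = (2*c)/((2*c)) = (2*c)*(1/(2*c)) = 1)
Z(W) = 6
-292*Z(r(1)) = -292*6 = -1752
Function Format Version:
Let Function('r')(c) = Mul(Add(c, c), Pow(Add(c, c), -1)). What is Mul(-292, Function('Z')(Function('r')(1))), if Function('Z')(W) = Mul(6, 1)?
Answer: -1752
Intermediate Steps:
Function('r')(c) = 1 (Function('r')(c) = Mul(Mul(2, c), Pow(Mul(2, c), -1)) = Mul(Mul(2, c), Mul(Rational(1, 2), Pow(c, -1))) = 1)
Function('Z')(W) = 6
Mul(-292, Function('Z')(Function('r')(1))) = Mul(-292, 6) = -1752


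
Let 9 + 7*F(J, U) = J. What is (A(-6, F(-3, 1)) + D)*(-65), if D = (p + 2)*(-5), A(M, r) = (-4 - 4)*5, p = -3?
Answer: 2275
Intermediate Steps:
F(J, U) = -9/7 + J/7
A(M, r) = -40 (A(M, r) = -8*5 = -40)
D = 5 (D = (-3 + 2)*(-5) = -1*(-5) = 5)
(A(-6, F(-3, 1)) + D)*(-65) = (-40 + 5)*(-65) = -35*(-65) = 2275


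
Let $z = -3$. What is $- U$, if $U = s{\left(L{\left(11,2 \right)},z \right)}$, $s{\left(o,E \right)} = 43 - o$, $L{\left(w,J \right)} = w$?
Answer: $-32$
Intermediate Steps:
$U = 32$ ($U = 43 - 11 = 32$)
$- U = \left(-1\right) 32 = -32$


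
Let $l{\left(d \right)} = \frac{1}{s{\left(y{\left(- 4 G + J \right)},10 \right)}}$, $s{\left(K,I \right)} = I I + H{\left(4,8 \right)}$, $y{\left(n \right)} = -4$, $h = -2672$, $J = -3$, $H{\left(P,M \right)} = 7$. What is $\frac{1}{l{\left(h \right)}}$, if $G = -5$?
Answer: $107$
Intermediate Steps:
$s{\left(K,I \right)} = 7 + I^{2}$ ($s{\left(K,I \right)} = I I + 7 = I^{2} + 7 = 7 + I^{2}$)
$l{\left(d \right)} = \frac{1}{107}$ ($l{\left(d \right)} = \frac{1}{7 + 10^{2}} = \frac{1}{7 + 100} = \frac{1}{107}$)
$\frac{1}{l{\left(h \right)}} = \frac{1}{\frac{1}{107}} = 107$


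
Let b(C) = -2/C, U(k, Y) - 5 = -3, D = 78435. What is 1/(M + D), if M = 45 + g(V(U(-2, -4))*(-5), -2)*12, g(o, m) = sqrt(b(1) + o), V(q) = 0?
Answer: 545/42771602 - I*sqrt(2)/513259224 ≈ 1.2742e-5 - 2.7554e-9*I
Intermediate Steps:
U(k, Y) = 2 (U(k, Y) = 5 - 3 = 2)
g(o, m) = sqrt(-2 + o) (g(o, m) = sqrt(-2/1 + o) = sqrt(-2*1 + o) = sqrt(-2 + o))
M = 45 + 12*I*sqrt(2) (M = 45 + sqrt(-2 + 0*(-5))*12 = 45 + sqrt(-2 + 0)*12 = 45 + sqrt(-2)*12 = 45 + (I*sqrt(2))*12 = 45 + 12*I*sqrt(2) ≈ 45.0 + 16.971*I)
1/(M + D) = 1/((45 + 12*I*sqrt(2)) + 78435) = 1/(78480 + 12*I*sqrt(2))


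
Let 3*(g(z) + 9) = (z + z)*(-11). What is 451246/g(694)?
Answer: -1353738/15295 ≈ -88.509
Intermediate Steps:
g(z) = -9 - 22*z/3 (g(z) = -9 + ((z + z)*(-11))/3 = -9 + ((2*z)*(-11))/3 = -9 + (-22*z)/3 = -9 - 22*z/3)
451246/g(694) = 451246/(-9 - 22/3*694) = 451246/(-9 - 15268/3) = 451246/(-15295/3) = 451246*(-3/15295) = -1353738/15295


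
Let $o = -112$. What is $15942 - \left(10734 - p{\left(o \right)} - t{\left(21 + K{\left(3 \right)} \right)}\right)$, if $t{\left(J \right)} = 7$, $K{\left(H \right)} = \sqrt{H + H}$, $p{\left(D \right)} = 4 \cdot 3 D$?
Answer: $3871$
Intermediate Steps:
$p{\left(D \right)} = 12 D$
$K{\left(H \right)} = \sqrt{2} \sqrt{H}$ ($K{\left(H \right)} = \sqrt{2 H} = \sqrt{2} \sqrt{H}$)
$15942 - \left(10734 - p{\left(o \right)} - t{\left(21 + K{\left(3 \right)} \right)}\right) = 15942 + \left(\left(12 \left(-112\right) + 7\right) - 10734\right) = 15942 + \left(\left(-1344 + 7\right) - 10734\right) = 15942 - 12071 = 3871$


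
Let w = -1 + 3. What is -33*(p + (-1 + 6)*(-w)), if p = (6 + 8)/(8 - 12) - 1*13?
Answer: 1749/2 ≈ 874.50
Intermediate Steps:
p = -33/2 (p = 14/(-4) - 13 = 14*(-¼) - 13 = -7/2 - 13 = -33/2 ≈ -16.500)
w = 2
-33*(p + (-1 + 6)*(-w)) = -33*(-33/2 + (-1 + 6)*(-1*2)) = -33*(-33/2 + 5*(-2)) = -33*(-33/2 - 10) = -33*(-53/2) = 1749/2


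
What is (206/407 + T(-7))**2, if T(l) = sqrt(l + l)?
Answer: -2276650/165649 + 412*I*sqrt(14)/407 ≈ -13.744 + 3.7876*I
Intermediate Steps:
T(l) = sqrt(2)*sqrt(l) (T(l) = sqrt(2*l) = sqrt(2)*sqrt(l))
(206/407 + T(-7))**2 = (206/407 + sqrt(2)*sqrt(-7))**2 = (206*(1/407) + sqrt(2)*(I*sqrt(7)))**2 = (206/407 + I*sqrt(14))**2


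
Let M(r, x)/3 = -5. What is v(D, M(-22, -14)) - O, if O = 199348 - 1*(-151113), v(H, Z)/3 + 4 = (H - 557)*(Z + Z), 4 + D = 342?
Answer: -330763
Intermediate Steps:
D = 338 (D = -4 + 342 = 338)
M(r, x) = -15 (M(r, x) = 3*(-5) = -15)
v(H, Z) = -12 + 6*Z*(-557 + H) (v(H, Z) = -12 + 3*((H - 557)*(Z + Z)) = -12 + 3*((-557 + H)*(2*Z)) = -12 + 3*(2*Z*(-557 + H)) = -12 + 6*Z*(-557 + H))
O = 350461 (O = 199348 + 151113 = 350461)
v(D, M(-22, -14)) - O = (-12 - 3342*(-15) + 6*338*(-15)) - 1*350461 = (-12 + 50130 - 30420) - 350461 = 19698 - 350461 = -330763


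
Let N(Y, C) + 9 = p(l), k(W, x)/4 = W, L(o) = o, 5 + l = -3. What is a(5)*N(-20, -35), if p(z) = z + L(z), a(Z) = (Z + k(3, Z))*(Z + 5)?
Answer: -4250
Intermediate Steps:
l = -8 (l = -5 - 3 = -8)
k(W, x) = 4*W
a(Z) = (5 + Z)*(12 + Z) (a(Z) = (Z + 4*3)*(Z + 5) = (Z + 12)*(5 + Z) = (12 + Z)*(5 + Z) = (5 + Z)*(12 + Z))
p(z) = 2*z (p(z) = z + z = 2*z)
N(Y, C) = -25 (N(Y, C) = -9 + 2*(-8) = -9 - 16 = -25)
a(5)*N(-20, -35) = (60 + 5² + 17*5)*(-25) = (60 + 25 + 85)*(-25) = 170*(-25) = -4250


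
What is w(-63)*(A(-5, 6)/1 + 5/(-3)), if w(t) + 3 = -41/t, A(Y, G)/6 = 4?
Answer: -9916/189 ≈ -52.466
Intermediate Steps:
A(Y, G) = 24 (A(Y, G) = 6*4 = 24)
w(t) = -3 - 41/t
w(-63)*(A(-5, 6)/1 + 5/(-3)) = (-3 - 41/(-63))*(24/1 + 5/(-3)) = (-3 - 41*(-1/63))*(24*1 + 5*(-1/3)) = (-3 + 41/63)*(24 - 5/3) = -148/63*67/3 = -9916/189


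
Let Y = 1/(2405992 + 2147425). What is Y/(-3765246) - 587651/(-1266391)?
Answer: 10075120753035141491/21711938285748734562 ≈ 0.46404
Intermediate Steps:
Y = 1/4553417 ≈ 2.1962e-7
Y/(-3765246) - 587651/(-1266391) = (1/4553417)/(-3765246) - 587651/(-1266391) = (1/4553417)*(-1/3765246) - 587651*(-1/1266391) = -1/17144735145582 + 587651/1266391 = 10075120753035141491/21711938285748734562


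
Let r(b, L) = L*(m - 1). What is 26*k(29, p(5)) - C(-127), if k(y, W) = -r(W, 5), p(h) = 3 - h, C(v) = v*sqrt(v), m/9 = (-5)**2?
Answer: -29120 + 127*I*sqrt(127) ≈ -29120.0 + 1431.2*I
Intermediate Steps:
m = 225 (m = 9*(-5)**2 = 9*25 = 225)
C(v) = v**(3/2)
r(b, L) = 224*L (r(b, L) = L*(225 - 1) = L*224 = 224*L)
k(y, W) = -1120 (k(y, W) = -224*5 = -1*1120 = -1120)
26*k(29, p(5)) - C(-127) = 26*(-1120) - (-127)**(3/2) = -29120 - (-127)*I*sqrt(127) = -29120 + 127*I*sqrt(127)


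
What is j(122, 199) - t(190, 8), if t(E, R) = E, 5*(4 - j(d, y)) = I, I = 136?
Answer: -1066/5 ≈ -213.20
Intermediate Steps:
j(d, y) = -116/5 (j(d, y) = 4 - ⅕*136 = 4 - 136/5 = -116/5)
j(122, 199) - t(190, 8) = -116/5 - 1*190 = -116/5 - 190 = -1066/5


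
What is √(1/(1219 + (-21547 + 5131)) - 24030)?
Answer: I*√5549699895467/15197 ≈ 155.02*I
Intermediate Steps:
√(1/(1219 + (-21547 + 5131)) - 24030) = √(1/(1219 - 16416) - 24030) = √(1/(-15197) - 24030) = √(-1/15197 - 24030) = √(-365183911/15197) = I*√5549699895467/15197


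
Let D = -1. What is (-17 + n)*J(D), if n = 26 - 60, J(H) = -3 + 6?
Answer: -153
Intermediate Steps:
J(H) = 3
n = -34
(-17 + n)*J(D) = (-17 - 34)*3 = -51*3 = -153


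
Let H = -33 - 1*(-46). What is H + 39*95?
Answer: 3718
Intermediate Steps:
H = 13 (H = -33 + 46 = 13)
H + 39*95 = 13 + 39*95 = 13 + 3705 = 3718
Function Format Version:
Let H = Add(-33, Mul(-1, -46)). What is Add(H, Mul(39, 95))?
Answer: 3718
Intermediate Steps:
H = 13 (H = Add(-33, 46) = 13)
Add(H, Mul(39, 95)) = Add(13, Mul(39, 95)) = Add(13, 3705) = 3718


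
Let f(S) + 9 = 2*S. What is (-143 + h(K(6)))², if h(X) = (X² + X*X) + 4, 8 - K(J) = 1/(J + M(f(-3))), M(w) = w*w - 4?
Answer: 329568994561/2655237841 ≈ 124.12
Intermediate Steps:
f(S) = -9 + 2*S
M(w) = -4 + w² (M(w) = w² - 4 = -4 + w²)
K(J) = 8 - 1/(221 + J) (K(J) = 8 - 1/(J + (-4 + (-9 + 2*(-3))²)) = 8 - 1/(J + (-4 + (-9 - 6)²)) = 8 - 1/(J + (-4 + (-15)²)) = 8 - 1/(J + (-4 + 225)) = 8 - 1/(J + 221) = 8 - 1/(221 + J))
h(X) = 4 + 2*X² (h(X) = (X² + X²) + 4 = 2*X² + 4 = 4 + 2*X²)
(-143 + h(K(6)))² = (-143 + (4 + 2*((1767 + 8*6)/(221 + 6))²))² = (-143 + (4 + 2*((1767 + 48)/227)²))² = (-143 + (4 + 2*((1/227)*1815)²))² = (-143 + (4 + 2*(1815/227)²))² = (-143 + (4 + 2*(3294225/51529)))² = (-143 + (4 + 6588450/51529))² = (-143 + 6794566/51529)² = (-574081/51529)² = 329568994561/2655237841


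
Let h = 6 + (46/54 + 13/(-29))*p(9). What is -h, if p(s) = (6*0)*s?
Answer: -6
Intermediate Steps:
p(s) = 0 (p(s) = 0*s = 0)
h = 6 (h = 6 + (46/54 + 13/(-29))*0 = 6 + (46*(1/54) + 13*(-1/29))*0 = 6 + (23/27 - 13/29)*0 = 6 + (316/783)*0 = 6 + 0 = 6)
-h = -1*6 = -6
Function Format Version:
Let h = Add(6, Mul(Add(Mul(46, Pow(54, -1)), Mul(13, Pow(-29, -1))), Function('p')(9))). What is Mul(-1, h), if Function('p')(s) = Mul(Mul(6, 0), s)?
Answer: -6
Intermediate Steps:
Function('p')(s) = 0 (Function('p')(s) = Mul(0, s) = 0)
h = 6 (h = Add(6, Mul(Add(Mul(46, Pow(54, -1)), Mul(13, Pow(-29, -1))), 0)) = Add(6, Mul(Add(Mul(46, Rational(1, 54)), Mul(13, Rational(-1, 29))), 0)) = Add(6, Mul(Add(Rational(23, 27), Rational(-13, 29)), 0)) = Add(6, Mul(Rational(316, 783), 0)) = Add(6, 0) = 6)
Mul(-1, h) = Mul(-1, 6) = -6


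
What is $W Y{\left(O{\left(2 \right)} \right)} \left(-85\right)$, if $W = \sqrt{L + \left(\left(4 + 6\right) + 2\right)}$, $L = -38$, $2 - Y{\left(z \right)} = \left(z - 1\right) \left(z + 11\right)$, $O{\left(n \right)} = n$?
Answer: $935 i \sqrt{26} \approx 4767.6 i$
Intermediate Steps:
$Y{\left(z \right)} = 2 - \left(-1 + z\right) \left(11 + z\right)$ ($Y{\left(z \right)} = 2 - \left(z - 1\right) \left(z + 11\right) = 2 - \left(-1 + z\right) \left(11 + z\right)$)
$W = i \sqrt{26}$ ($W = \sqrt{-38 + \left(\left(4 + 6\right) + 2\right)} = \sqrt{-38 + \left(10 + 2\right)} = \sqrt{-38 + 12} = \sqrt{-26} = i \sqrt{26} \approx 5.099 i$)
$W Y{\left(O{\left(2 \right)} \right)} \left(-85\right) = i \sqrt{26} \left(13 - 2^{2} - 20\right) \left(-85\right) = i \sqrt{26} \left(13 - 4 - 20\right) \left(-85\right) = i \sqrt{26} \left(-11\right) \left(-85\right) = - 11 i \sqrt{26} \left(-85\right) = 935 i \sqrt{26}$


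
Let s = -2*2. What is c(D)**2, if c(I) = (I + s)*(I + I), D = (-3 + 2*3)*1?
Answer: 36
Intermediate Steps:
s = -4
D = 3 (D = (-3 + 6)*1 = 3*1 = 3)
c(I) = 2*I*(-4 + I) (c(I) = (I - 4)*(I + I) = (-4 + I)*(2*I) = 2*I*(-4 + I))
c(D)**2 = (2*3*(-4 + 3))**2 = (2*3*(-1))**2 = (-6)**2 = 36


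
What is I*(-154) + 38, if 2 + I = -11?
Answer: 2040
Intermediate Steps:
I = -13 (I = -2 - 11 = -13)
I*(-154) + 38 = -13*(-154) + 38 = 2002 + 38 = 2040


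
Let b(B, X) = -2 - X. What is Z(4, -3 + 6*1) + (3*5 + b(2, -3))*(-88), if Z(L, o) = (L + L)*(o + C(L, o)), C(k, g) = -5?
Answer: -1424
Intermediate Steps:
Z(L, o) = 2*L*(-5 + o) (Z(L, o) = (L + L)*(o - 5) = (2*L)*(-5 + o) = 2*L*(-5 + o))
Z(4, -3 + 6*1) + (3*5 + b(2, -3))*(-88) = 2*4*(-5 + (-3 + 6*1)) + (3*5 + (-2 - 1*(-3)))*(-88) = 2*4*(-5 + (-3 + 6)) + (15 + (-2 + 3))*(-88) = 2*4*(-5 + 3) + (15 + 1)*(-88) = 2*4*(-2) + 16*(-88) = -16 - 1408 = -1424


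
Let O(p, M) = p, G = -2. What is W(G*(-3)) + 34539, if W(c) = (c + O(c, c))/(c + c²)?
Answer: 241775/7 ≈ 34539.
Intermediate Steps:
W(c) = 2*c/(c + c²) (W(c) = (c + c)/(c + c²) = (2*c)/(c + c²) = 2*c/(c + c²))
W(G*(-3)) + 34539 = 2/(1 - 2*(-3)) + 34539 = 2/(1 + 6) + 34539 = 2/7 + 34539 = 241775/7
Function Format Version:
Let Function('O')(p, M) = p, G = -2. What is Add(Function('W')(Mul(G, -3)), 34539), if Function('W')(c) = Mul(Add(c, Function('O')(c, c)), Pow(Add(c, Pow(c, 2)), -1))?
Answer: Rational(241775, 7) ≈ 34539.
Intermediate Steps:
Function('W')(c) = Mul(2, c, Pow(Add(c, Pow(c, 2)), -1)) (Function('W')(c) = Mul(Add(c, c), Pow(Add(c, Pow(c, 2)), -1)) = Mul(Mul(2, c), Pow(Add(c, Pow(c, 2)), -1)) = Mul(2, c, Pow(Add(c, Pow(c, 2)), -1)))
Add(Function('W')(Mul(G, -3)), 34539) = Add(Mul(2, Pow(Add(1, Mul(-2, -3)), -1)), 34539) = Add(Mul(2, Pow(Add(1, 6), -1)), 34539) = Add(Mul(2, Pow(7, -1)), 34539) = Add(Mul(2, Rational(1, 7)), 34539) = Add(Rational(2, 7), 34539) = Rational(241775, 7)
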